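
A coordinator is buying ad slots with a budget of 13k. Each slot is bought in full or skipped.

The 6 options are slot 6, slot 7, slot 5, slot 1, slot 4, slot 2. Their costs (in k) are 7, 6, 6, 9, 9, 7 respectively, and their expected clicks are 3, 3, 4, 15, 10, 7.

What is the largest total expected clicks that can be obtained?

15

slot 5 + slot 2: cost 6 + 7 = 13 ≤ 13, expected clicks 4 + 7 = 11.
slot 1: cost 9 ≤ 13, expected clicks 15.
slot 4: cost 9 ≤ 13, expected clicks 10.
Best is slot 1 with total expected clicks 15.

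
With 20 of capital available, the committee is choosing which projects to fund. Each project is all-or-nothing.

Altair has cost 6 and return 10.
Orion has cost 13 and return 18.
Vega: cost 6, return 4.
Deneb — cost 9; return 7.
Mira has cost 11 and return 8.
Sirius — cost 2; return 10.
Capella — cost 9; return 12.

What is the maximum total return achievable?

32

This is an integer program with binary decision variables.
Deneb + Sirius + Capella: cost 9 + 2 + 9 = 20 ≤ 20, return 7 + 10 + 12 = 29.
Altair + Sirius + Capella: cost 6 + 2 + 9 = 17 ≤ 20, return 10 + 10 + 12 = 32.
Best is Altair, Sirius, and Capella with total return 32.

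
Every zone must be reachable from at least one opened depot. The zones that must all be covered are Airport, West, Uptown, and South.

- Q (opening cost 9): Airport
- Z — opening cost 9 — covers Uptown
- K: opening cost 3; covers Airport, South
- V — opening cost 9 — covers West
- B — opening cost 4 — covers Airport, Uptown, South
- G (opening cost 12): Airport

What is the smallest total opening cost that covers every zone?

13

Choose V and B: together they cover Airport, West, Uptown, South — every zone.
Total opening cost: 9 + 4 = 13.
No cover costs less than 13.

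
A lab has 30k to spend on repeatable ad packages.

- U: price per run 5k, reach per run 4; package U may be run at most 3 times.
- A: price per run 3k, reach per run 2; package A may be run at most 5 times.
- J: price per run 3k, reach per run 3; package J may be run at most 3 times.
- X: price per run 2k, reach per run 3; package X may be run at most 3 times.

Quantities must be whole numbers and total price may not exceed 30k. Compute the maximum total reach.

30

This is a bounded integer knapsack.
3×U, 3×J, and 3×X: price 30 ≤ 30, reach 3·4 + 3·3 + 3·3 = 30.
3×U, 1×A, 2×J, and 3×X: price 30 ≤ 30, reach 3·4 + 1·2 + 2·3 + 3·3 = 29.
Best is 30.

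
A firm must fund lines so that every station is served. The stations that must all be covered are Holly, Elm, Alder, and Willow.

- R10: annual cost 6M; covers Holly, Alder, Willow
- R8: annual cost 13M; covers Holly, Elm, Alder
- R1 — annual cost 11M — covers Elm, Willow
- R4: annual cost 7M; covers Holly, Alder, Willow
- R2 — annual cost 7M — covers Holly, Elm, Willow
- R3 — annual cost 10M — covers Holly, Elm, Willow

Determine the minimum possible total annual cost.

13

Choose R10 and R2: together they cover Holly, Elm, Alder, Willow — every station.
Total annual cost: 6 + 7 = 13.
No cover costs less than 13.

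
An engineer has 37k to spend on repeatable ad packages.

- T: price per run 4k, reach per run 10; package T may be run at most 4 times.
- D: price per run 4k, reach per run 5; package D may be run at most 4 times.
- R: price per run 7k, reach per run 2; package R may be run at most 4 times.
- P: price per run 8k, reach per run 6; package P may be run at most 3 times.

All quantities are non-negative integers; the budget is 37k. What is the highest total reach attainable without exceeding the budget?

61

This is a bounded integer knapsack.
4×T and 4×D: price 32 ≤ 37, reach 4·10 + 4·5 = 60.
4×T, 3×D, and 1×P: price 36 ≤ 37, reach 4·10 + 3·5 + 1·6 = 61.
Best is 61.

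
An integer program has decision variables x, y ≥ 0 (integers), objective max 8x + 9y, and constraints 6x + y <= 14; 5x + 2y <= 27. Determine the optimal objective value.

(x,y)=(0,13): 6·0+1·13=13≤14, 5·0+2·13=26≤27, objective 117.
(x,y)=(0,12): 6·0+1·12=12≤14, 5·0+2·12=24≤27, objective 108.
The best lattice point is (0,13), giving 117.

117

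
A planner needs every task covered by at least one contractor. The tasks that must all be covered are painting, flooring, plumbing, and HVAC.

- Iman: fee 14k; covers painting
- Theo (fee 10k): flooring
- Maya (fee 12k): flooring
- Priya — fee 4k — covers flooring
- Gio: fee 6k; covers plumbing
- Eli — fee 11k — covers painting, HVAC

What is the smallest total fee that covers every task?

21

Choose Priya, Gio, and Eli: together they cover painting, flooring, plumbing, HVAC — every task.
Total fee: 4 + 6 + 11 = 21.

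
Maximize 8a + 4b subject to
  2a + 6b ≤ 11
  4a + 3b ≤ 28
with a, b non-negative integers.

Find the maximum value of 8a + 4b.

The continuous relaxation peaks at (5.5, 0) with value 44.00; rounding to a feasible lattice point costs some objective.
(a,b)=(5,0): 2·5+6·0=10≤11, 4·5+3·0=20≤28, objective 40.
(a,b)=(4,0): 2·4+6·0=8≤11, 4·4+3·0=16≤28, objective 32.
No feasible integer point exceeds 40.

40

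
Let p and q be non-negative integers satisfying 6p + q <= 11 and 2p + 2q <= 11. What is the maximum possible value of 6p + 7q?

35

(p,q)=(0,5): 6·0+1·5=5≤11, 2·0+2·5=10≤11, objective 35.
(p,q)=(1,4): 6·1+1·4=10≤11, 2·1+2·4=10≤11, objective 34.
(p,q)=(0,4): 6·0+1·4=4≤11, 2·0+2·4=8≤11, objective 28.
No feasible integer point exceeds 35.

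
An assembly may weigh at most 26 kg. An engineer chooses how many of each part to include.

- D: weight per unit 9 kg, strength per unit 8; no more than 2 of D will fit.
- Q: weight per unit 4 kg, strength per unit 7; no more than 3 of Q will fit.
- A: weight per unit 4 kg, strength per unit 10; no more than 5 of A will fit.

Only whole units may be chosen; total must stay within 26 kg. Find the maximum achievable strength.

This is a bounded integer knapsack.
A has the best ratio (10/4); taking only A gives at most 5×10 = 50 (stopped by the supply cap of 5).
Mixing does better — 1×Q and 5×A: weight 24 ≤ 26, strength 1·7 + 5·10 = 57.

57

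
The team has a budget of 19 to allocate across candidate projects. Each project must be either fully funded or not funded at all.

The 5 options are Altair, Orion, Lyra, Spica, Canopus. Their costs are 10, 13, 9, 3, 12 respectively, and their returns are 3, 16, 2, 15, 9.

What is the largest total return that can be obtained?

31

Treat it as a binary knapsack problem.
Altair + Spica: cost 10 + 3 = 13 ≤ 19, return 3 + 15 = 18.
Orion + Spica: cost 13 + 3 = 16 ≤ 19, return 16 + 15 = 31.
Spica + Canopus: cost 3 + 12 = 15 ≤ 19, return 15 + 9 = 24.
Best is Orion and Spica with total return 31.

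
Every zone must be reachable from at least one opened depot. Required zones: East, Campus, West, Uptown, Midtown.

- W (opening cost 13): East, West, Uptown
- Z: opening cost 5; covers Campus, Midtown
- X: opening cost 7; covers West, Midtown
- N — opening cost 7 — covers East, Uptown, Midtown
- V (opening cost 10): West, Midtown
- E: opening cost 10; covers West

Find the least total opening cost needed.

18

The greedy cost-per-new-zone heuristic would pick N, Z, and X for 19, but a cheaper cover exists.
Choose W and Z: together they cover East, Campus, West, Uptown, Midtown — every zone.
Total opening cost: 13 + 5 = 18.
No cover costs less than 18.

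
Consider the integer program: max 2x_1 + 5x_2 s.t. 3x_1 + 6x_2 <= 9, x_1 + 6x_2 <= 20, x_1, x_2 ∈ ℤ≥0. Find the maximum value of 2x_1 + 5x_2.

7

(x_1,x_2)=(1,1) is feasible, giving 7.
(x_1,x_2)=(0,1) is feasible, giving 5.
Maximum is 7 at (x_1,x_2)=(1,1).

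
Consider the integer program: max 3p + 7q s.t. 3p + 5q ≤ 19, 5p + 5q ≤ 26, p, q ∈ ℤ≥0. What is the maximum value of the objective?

24

The continuous relaxation peaks at (0, 3.8) with value 26.60; rounding to a feasible lattice point costs some objective.
(p,q)=(1,3): 3·1+5·3=18≤19, 5·1+5·3=20≤26, objective 24.
(p,q)=(0,3): 3·0+5·3=15≤19, 5·0+5·3=15≤26, objective 21.
(p,q)=(2,2): 3·2+5·2=16≤19, 5·2+5·2=20≤26, objective 20.
Maximum is 24 at (p,q)=(1,3).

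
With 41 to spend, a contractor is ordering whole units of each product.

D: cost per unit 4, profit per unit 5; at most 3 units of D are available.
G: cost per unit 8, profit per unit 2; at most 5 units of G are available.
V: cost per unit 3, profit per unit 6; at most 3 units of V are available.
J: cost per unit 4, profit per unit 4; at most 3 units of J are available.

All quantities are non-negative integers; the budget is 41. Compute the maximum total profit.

47

V has the best ratio (6/3); taking only V gives at most 3×6 = 18 (stopped by the supply cap of 3).
Mixing does better — 3×D, 1×G, 3×V, and 3×J: cost 41 ≤ 41, profit 3·5 + 1·2 + 3·6 + 3·4 = 47.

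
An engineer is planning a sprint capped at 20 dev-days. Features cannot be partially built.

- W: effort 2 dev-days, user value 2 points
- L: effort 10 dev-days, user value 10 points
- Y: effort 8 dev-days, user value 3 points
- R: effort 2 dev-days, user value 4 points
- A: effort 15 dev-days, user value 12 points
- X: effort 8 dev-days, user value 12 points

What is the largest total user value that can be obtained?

L + R + X: effort 10 + 2 + 8 = 20 ≤ 20, user value 10 + 4 + 12 = 26.
L + X: effort 10 + 8 = 18 ≤ 20, user value 10 + 12 = 22.
W + L + X: effort 2 + 10 + 8 = 20 ≤ 20, user value 2 + 10 + 12 = 24.
Best is L, R, and X with total user value 26.

26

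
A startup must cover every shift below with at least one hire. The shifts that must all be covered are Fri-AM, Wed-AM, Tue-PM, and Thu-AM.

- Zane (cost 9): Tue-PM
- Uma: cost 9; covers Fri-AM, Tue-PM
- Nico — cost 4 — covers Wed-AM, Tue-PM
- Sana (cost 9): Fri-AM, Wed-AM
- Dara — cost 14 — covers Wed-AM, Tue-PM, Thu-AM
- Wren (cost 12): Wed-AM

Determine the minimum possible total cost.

Choose Uma and Dara: together they cover Fri-AM, Wed-AM, Tue-PM, Thu-AM — every shift.
Total cost: 9 + 14 = 23.

23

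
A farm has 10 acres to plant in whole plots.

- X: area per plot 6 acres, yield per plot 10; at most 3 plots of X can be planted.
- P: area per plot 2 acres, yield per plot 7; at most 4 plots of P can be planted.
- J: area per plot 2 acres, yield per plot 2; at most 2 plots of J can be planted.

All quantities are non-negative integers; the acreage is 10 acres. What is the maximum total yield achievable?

This is a bounded integer knapsack.
Take 4×P and 1×J: area 10 ≤ 10, yield 4·7 + 1·2 = 30.
P has the best ratio (7/2) and is taken to its limit of 4; remaining capacity is filled optimally with the others.

30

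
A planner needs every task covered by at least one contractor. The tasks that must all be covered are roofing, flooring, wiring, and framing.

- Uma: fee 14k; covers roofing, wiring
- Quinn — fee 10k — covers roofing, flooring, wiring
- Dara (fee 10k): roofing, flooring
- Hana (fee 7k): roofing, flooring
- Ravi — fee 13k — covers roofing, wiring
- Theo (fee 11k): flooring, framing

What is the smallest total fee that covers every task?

Choose Quinn and Theo: together they cover roofing, flooring, wiring, framing — every task.
Total fee: 10 + 11 = 21.
No cover costs less than 21.

21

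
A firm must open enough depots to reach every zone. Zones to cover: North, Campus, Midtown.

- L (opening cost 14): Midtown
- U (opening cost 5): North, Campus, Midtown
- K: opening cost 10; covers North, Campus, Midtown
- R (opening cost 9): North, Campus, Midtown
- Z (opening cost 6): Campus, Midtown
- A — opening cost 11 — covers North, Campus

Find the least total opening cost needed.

U alone covers North, Campus, Midtown — every zone.
Total opening cost: 5.
No cover costs less than 5.

5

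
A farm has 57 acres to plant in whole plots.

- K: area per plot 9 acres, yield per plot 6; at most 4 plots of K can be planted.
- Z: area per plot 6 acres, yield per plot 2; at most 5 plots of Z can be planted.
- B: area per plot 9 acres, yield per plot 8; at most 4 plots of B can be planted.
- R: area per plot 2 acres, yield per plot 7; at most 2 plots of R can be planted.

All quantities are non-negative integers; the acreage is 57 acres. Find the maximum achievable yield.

54

1×K, 1×Z, 4×B, and 2×R: area 55 ≤ 57, yield 1·6 + 1·2 + 4·8 + 2·7 = 54.
1×K, 4×B, and 2×R: area 49 ≤ 57, yield 1·6 + 4·8 + 2·7 = 52.
Best is 54.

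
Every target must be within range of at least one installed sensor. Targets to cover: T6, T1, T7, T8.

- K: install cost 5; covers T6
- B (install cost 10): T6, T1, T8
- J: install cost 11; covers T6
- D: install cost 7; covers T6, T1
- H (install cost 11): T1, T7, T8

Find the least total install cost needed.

16

The greedy cost-per-new-target heuristic would pick B and H for 21, but a cheaper cover exists.
Choose K and H: together they cover T6, T1, T7, T8 — every target.
Total install cost: 5 + 11 = 16.
No cover costs less than 16.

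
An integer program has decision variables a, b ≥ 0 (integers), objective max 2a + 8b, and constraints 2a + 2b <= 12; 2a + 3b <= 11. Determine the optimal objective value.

26

(a,b)=(1,3) is feasible, giving 26.
(a,b)=(0,3) is feasible, giving 24.
(a,b)=(2,2) is feasible, giving 20.
(a,b)=(1,2) is feasible, giving 18.
No feasible integer point exceeds 26.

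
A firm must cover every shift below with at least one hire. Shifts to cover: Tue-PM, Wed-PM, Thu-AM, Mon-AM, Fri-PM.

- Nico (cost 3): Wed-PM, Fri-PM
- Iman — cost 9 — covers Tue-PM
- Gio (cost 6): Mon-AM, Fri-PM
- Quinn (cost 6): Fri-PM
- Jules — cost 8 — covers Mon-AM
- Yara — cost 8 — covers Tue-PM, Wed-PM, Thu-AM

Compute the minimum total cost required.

14

This is an integer covering problem.
Choose Gio and Yara: together they cover Tue-PM, Wed-PM, Thu-AM, Mon-AM, Fri-PM — every shift.
Total cost: 6 + 8 = 14.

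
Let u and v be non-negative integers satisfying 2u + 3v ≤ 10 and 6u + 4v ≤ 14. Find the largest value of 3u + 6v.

(u,v)=(0,3): 2·0+3·3=9≤10, 6·0+4·3=12≤14, objective 18.
(u,v)=(1,2): 2·1+3·2=8≤10, 6·1+4·2=14≤14, objective 15.
(u,v)=(0,2): 2·0+3·2=6≤10, 6·0+4·2=8≤14, objective 12.
The best lattice point is (0,3), giving 18.

18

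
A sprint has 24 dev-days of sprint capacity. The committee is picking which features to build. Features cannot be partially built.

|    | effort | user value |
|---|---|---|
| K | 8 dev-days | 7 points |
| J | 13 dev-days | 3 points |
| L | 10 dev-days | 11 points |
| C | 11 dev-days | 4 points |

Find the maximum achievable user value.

K + L: effort 8 + 10 = 18 ≤ 24, user value 7 + 11 = 18.
L + C: effort 10 + 11 = 21 ≤ 24, user value 11 + 4 = 15.
Best is K and L with total user value 18.

18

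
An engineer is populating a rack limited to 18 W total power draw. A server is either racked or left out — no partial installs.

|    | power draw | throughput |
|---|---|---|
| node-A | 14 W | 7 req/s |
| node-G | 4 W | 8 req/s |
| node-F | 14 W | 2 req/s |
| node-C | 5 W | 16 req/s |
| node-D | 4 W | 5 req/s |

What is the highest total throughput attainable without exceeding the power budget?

29

node-C + node-D: power draw 5 + 4 = 9 ≤ 18, throughput 16 + 5 = 21.
node-G + node-C + node-D: power draw 4 + 5 + 4 = 13 ≤ 18, throughput 8 + 16 + 5 = 29.
node-G + node-C: power draw 4 + 5 = 9 ≤ 18, throughput 8 + 16 = 24.
Best is node-G, node-C, and node-D with total throughput 29.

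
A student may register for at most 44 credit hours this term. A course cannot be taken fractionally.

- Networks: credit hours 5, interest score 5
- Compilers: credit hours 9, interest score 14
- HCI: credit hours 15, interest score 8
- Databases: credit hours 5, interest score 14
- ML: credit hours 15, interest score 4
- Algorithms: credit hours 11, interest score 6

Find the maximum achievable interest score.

Allowing fractional choices, the relaxed optimum would be about 46.5, but courses are indivisible.
Compilers + HCI + Databases + ML: credit hours 9 + 15 + 5 + 15 = 44 ≤ 44, interest score 14 + 8 + 14 + 4 = 40.
Compilers + HCI + Databases + Algorithms: credit hours 9 + 15 + 5 + 11 = 40 ≤ 44, interest score 14 + 8 + 14 + 6 = 42.
Networks + Compilers + HCI + Databases: credit hours 5 + 9 + 15 + 5 = 34 ≤ 44, interest score 5 + 14 + 8 + 14 = 41.
Best is Compilers, HCI, Databases, and Algorithms with total interest score 42.

42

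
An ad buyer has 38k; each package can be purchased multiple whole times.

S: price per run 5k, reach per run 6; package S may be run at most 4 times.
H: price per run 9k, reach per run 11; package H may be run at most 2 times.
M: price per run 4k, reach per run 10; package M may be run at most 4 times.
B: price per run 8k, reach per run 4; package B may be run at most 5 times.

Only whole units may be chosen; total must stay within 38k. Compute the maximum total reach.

64

This is a bounded integer knapsack.
M has the best ratio (10/4); taking only M gives at most 4×10 = 40 (stopped by the supply cap of 4).
Mixing does better — 4×S and 4×M: price 36 ≤ 38, reach 4·6 + 4·10 = 64.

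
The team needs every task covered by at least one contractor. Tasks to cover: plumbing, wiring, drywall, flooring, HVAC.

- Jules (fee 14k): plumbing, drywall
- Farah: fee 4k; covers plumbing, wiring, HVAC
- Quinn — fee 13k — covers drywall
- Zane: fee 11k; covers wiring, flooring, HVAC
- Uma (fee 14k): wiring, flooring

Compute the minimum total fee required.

This is a weighted set-cover instance.
The greedy cost-per-new-task heuristic would pick Farah, Zane, and Quinn for 28, but a cheaper cover exists.
Choose Jules and Zane: together they cover plumbing, wiring, drywall, flooring, HVAC — every task.
Total fee: 14 + 11 = 25.
No cover costs less than 25.

25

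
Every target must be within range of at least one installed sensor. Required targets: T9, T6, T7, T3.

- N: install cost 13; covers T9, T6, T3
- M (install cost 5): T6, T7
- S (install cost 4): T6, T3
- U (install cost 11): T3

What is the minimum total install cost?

18

The greedy cost-per-new-target heuristic would pick S, M, and N for 22, but a cheaper cover exists.
Choose N and M: together they cover T9, T6, T7, T3 — every target.
Total install cost: 13 + 5 = 18.
No cover costs less than 18.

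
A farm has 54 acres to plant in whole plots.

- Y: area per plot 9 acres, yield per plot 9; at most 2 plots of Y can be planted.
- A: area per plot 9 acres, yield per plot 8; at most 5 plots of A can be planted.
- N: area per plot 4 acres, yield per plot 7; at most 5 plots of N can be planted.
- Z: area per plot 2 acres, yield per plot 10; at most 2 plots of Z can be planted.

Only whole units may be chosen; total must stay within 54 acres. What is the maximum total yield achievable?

81

Z has the best ratio (10/2); taking only Z gives at most 2×10 = 20 (stopped by the supply cap of 2).
Mixing does better — 2×Y, 1×A, 5×N, and 2×Z: area 51 ≤ 54, yield 2·9 + 1·8 + 5·7 + 2·10 = 81.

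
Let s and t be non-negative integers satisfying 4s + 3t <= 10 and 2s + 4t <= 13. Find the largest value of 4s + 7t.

(s,t)=(0,3): 4·0+3·3=9≤10, 2·0+4·3=12≤13, objective 21.
(s,t)=(1,2): 4·1+3·2=10≤10, 2·1+4·2=10≤13, objective 18.
(s,t)=(0,2): 4·0+3·2=6≤10, 2·0+4·2=8≤13, objective 14.
Maximum is 21 at (s,t)=(0,3).

21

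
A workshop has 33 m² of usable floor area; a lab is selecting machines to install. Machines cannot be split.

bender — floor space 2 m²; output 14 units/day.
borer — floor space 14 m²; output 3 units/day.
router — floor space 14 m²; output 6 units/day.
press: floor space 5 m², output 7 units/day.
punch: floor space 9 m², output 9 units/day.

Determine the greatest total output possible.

Allowing fractional choices, the relaxed optimum would be about 36.6, but machines are indivisible.
bender + press + punch: floor space 2 + 5 + 9 = 16 ≤ 33, output 14 + 7 + 9 = 30.
bender + router + press + punch: floor space 2 + 14 + 5 + 9 = 30 ≤ 33, output 14 + 6 + 7 + 9 = 36.
bender + borer + press + punch: floor space 2 + 14 + 5 + 9 = 30 ≤ 33, output 14 + 3 + 7 + 9 = 33.
Best is bender, router, press, and punch with total output 36.

36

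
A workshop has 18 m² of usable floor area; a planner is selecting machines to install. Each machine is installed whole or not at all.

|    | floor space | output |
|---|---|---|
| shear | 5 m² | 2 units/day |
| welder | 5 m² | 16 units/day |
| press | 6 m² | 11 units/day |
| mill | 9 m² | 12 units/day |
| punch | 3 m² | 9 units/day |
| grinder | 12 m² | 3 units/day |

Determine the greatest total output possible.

37

Allowing fractional choices, the relaxed optimum would be about 41.3, but machines are indivisible.
welder + mill + punch: floor space 5 + 9 + 3 = 17 ≤ 18, output 16 + 12 + 9 = 37.
welder + press + punch: floor space 5 + 6 + 3 = 14 ≤ 18, output 16 + 11 + 9 = 36.
press + mill + punch: floor space 6 + 9 + 3 = 18 ≤ 18, output 11 + 12 + 9 = 32.
Best is welder, mill, and punch with total output 37.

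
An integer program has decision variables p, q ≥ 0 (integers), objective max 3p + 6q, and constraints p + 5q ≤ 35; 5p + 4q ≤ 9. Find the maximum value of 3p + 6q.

The continuous relaxation peaks at (0, 2.25) with value 13.50; rounding to a feasible lattice point costs some objective.
(p,q)=(0,2): 1·0+5·2=10≤35, 5·0+4·2=8≤9, objective 12.
(p,q)=(1,1): 1·1+5·1=6≤35, 5·1+4·1=9≤9, objective 9.
(p,q)=(0,1): 1·0+5·1=5≤35, 5·0+4·1=4≤9, objective 6.
Maximum is 12 at (p,q)=(0,2).

12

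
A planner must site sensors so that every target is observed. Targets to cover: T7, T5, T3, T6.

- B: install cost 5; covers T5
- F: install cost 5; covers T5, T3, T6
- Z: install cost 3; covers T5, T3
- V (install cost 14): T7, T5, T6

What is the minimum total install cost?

17

Choose Z and V: together they cover T7, T5, T3, T6 — every target.
Total install cost: 3 + 14 = 17.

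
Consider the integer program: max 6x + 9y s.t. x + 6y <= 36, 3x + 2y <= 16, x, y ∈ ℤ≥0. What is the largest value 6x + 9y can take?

(x,y)=(2,5): 1·2+6·5=32≤36, 3·2+2·5=16≤16, objective 57.
(x,y)=(0,6): 1·0+6·6=36≤36, 3·0+2·6=12≤16, objective 54.
(x,y)=(1,5): 1·1+6·5=31≤36, 3·1+2·5=13≤16, objective 51.
(x,y)=(2,4): 1·2+6·4=26≤36, 3·2+2·4=14≤16, objective 48.
Maximum is 57 at (x,y)=(2,5).

57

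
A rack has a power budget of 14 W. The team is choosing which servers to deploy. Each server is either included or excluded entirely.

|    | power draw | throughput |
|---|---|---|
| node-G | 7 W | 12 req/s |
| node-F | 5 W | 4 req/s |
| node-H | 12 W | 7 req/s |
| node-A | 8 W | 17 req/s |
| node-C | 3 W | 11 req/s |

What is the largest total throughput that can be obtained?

Allowing fractional choices, the relaxed optimum would be about 33.1, but servers are indivisible.
node-A + node-C: power draw 8 + 3 = 11 ≤ 14, throughput 17 + 11 = 28.
node-G + node-C: power draw 7 + 3 = 10 ≤ 14, throughput 12 + 11 = 23.
Best is node-A and node-C with total throughput 28.

28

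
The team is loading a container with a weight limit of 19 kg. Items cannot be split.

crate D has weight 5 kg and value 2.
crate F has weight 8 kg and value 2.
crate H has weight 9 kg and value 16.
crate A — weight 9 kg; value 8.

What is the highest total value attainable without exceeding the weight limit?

Allowing fractional choices, the relaxed optimum would be about 24.4, but items are indivisible.
crate H + crate A: weight 9 + 9 = 18 ≤ 19, value 16 + 8 = 24.
crate D + crate H: weight 5 + 9 = 14 ≤ 19, value 2 + 16 = 18.
Best is crate H and crate A with total value 24.

24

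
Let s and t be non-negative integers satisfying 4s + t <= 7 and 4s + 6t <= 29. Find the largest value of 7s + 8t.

Relaxing integrality, the LP optimum is 39.75 at (s,t) = (0.65, 4.4), which is not an integer point.
(s,t)=(0,4): 4·0+1·4=4≤7, 4·0+6·4=24≤29, objective 32.
(s,t)=(1,3): 4·1+1·3=7≤7, 4·1+6·3=22≤29, objective 31.
(s,t)=(0,3): 4·0+1·3=3≤7, 4·0+6·3=18≤29, objective 24.
No feasible integer point exceeds 32.

32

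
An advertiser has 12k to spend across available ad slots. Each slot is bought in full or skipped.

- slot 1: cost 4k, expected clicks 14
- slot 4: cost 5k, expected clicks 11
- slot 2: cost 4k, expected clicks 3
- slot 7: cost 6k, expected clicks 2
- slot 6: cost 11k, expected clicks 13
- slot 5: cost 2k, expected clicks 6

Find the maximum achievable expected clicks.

slot 1 + slot 2 + slot 5: cost 4 + 4 + 2 = 10 ≤ 12, expected clicks 14 + 3 + 6 = 23.
slot 1 + slot 4 + slot 5: cost 4 + 5 + 2 = 11 ≤ 12, expected clicks 14 + 11 + 6 = 31.
slot 1 + slot 4: cost 4 + 5 = 9 ≤ 12, expected clicks 14 + 11 = 25.
Best is slot 1, slot 4, and slot 5 with total expected clicks 31.

31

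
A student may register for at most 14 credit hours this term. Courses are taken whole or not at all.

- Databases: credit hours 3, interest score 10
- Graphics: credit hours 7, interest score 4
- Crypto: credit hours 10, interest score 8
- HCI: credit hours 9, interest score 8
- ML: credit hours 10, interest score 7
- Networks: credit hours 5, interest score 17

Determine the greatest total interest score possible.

Treat it as a binary knapsack problem.
Take Databases and Networks: credit hours 3 + 5 = 8 ≤ 14, interest score 10 + 17 = 27.
No other feasible combination does better.

27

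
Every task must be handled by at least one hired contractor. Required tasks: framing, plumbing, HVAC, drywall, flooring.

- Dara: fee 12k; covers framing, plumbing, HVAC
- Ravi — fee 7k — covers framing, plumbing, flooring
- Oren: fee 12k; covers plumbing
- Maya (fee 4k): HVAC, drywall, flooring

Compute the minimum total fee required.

Choose Ravi and Maya: together they cover framing, plumbing, HVAC, drywall, flooring — every task.
Total fee: 7 + 4 = 11.
No cover costs less than 11.

11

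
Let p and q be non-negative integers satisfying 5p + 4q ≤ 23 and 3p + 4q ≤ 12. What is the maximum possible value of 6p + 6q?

24

(p,q)=(4,0): 5·4+4·0=20≤23, 3·4+4·0=12≤12, objective 24.
(p,q)=(3,0): 5·3+4·0=15≤23, 3·3+4·0=9≤12, objective 18.
Maximum is 24 at (p,q)=(4,0).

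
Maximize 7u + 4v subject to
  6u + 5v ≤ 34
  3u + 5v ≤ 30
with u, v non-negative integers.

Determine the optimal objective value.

Relaxing integrality, the LP optimum is 39.67 at (u,v) = (5.67, 0), which is not an integer point.
(u,v)=(4,2): 6·4+5·2=34≤34, 3·4+5·2=22≤30, objective 36.
(u,v)=(5,0): 6·5+5·0=30≤34, 3·5+5·0=15≤30, objective 35.
Maximum is 36 at (u,v)=(4,2).

36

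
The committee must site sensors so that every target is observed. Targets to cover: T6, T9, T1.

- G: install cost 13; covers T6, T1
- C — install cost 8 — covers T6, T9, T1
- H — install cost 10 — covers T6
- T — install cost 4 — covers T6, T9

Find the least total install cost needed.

8

The greedy cost-per-new-target heuristic would pick T and C for 12, but a cheaper cover exists.
C alone covers T6, T9, T1 — every target.
Total install cost: 8.
No cover costs less than 8.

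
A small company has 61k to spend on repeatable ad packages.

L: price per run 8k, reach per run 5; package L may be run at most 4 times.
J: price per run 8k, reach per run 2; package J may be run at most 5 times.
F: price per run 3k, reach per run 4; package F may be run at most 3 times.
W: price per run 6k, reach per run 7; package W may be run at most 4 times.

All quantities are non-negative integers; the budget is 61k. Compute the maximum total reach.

This is a bounded integer knapsack.
3×L, 3×F, and 4×W: price 57 ≤ 61, reach 3·5 + 3·4 + 4·7 = 55.
4×L, 3×F, and 3×W: price 59 ≤ 61, reach 4·5 + 3·4 + 3·7 = 53.
Best is 55.

55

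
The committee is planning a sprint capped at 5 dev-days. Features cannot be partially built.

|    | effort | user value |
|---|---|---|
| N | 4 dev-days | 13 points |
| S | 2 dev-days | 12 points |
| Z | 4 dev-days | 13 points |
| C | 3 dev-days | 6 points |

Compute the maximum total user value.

18

Take S and C: effort 2 + 3 = 5 ≤ 5, user value 12 + 6 = 18.
No other feasible combination does better.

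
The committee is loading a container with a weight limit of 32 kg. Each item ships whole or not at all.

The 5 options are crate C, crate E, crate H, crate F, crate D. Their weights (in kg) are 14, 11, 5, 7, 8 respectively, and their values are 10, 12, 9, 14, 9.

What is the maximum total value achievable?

44

crate E + crate H + crate F + crate D: weight 11 + 5 + 7 + 8 = 31 ≤ 32, value 12 + 9 + 14 + 9 = 44.
crate C + crate E + crate F: weight 14 + 11 + 7 = 32 ≤ 32, value 10 + 12 + 14 = 36.
Best is crate E, crate H, crate F, and crate D with total value 44.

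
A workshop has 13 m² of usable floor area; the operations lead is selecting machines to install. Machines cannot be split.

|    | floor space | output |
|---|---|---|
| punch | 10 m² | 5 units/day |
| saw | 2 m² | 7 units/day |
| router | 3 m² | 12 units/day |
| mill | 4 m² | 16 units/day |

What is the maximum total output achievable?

Allowing fractional choices, the relaxed optimum would be about 37.0, but machines are indivisible.
saw + router + mill: floor space 2 + 3 + 4 = 9 ≤ 13, output 7 + 12 + 16 = 35.
router + mill: floor space 3 + 4 = 7 ≤ 13, output 12 + 16 = 28.
Best is saw, router, and mill with total output 35.

35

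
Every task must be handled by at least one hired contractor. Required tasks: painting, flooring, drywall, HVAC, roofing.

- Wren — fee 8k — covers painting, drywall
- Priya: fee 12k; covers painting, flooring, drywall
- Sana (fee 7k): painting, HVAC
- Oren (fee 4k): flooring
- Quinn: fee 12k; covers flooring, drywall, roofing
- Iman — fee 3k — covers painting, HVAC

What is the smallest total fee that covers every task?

15

The greedy cost-per-new-task heuristic would pick Iman, Oren, and Quinn for 19, but a cheaper cover exists.
Choose Quinn and Iman: together they cover painting, flooring, drywall, HVAC, roofing — every task.
Total fee: 12 + 3 = 15.
No cover costs less than 15.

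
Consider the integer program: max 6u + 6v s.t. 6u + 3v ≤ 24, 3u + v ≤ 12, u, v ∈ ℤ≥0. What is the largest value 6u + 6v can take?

48

(u,v)=(0,8) is feasible, giving 48.
(u,v)=(0,7) is feasible, giving 42.
Maximum is 48 at (u,v)=(0,8).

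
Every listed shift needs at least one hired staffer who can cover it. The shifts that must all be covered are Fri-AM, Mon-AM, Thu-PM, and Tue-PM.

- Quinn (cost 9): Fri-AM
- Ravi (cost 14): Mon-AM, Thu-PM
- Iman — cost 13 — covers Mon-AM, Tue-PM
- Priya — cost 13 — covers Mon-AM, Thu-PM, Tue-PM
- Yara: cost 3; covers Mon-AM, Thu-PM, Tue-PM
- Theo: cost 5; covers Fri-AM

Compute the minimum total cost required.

This is a weighted set-cover instance.
Choose Yara and Theo: together they cover Fri-AM, Mon-AM, Thu-PM, Tue-PM — every shift.
Total cost: 3 + 5 = 8.

8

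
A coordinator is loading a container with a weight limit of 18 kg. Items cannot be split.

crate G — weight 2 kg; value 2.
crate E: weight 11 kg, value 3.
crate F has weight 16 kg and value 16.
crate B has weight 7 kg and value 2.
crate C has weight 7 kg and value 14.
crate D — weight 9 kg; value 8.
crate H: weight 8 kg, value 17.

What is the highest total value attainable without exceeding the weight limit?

33

Allowing fractional choices, the relaxed optimum would be about 34.0, but items are indivisible.
crate C + crate H: weight 7 + 8 = 15 ≤ 18, value 14 + 17 = 31.
crate G + crate C + crate H: weight 2 + 7 + 8 = 17 ≤ 18, value 2 + 14 + 17 = 33.
crate D + crate H: weight 9 + 8 = 17 ≤ 18, value 8 + 17 = 25.
Best is crate G, crate C, and crate H with total value 33.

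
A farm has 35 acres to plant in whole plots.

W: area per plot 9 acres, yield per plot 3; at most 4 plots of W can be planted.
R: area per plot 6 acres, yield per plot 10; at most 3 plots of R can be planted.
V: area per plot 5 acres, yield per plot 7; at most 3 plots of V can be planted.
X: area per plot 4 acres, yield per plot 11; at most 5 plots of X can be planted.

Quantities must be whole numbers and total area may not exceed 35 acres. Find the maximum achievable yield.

X has the best ratio (11/4); taking only X gives at most 5×11 = 55 (stopped by the supply cap of 5).
Mixing does better — 3×V and 5×X: area 35 ≤ 35, yield 3·7 + 5·11 = 76.

76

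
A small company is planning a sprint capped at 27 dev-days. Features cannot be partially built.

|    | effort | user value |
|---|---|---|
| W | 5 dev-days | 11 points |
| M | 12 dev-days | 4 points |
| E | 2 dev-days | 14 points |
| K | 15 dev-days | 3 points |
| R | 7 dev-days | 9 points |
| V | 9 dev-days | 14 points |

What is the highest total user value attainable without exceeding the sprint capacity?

48

Take W, E, R, and V: effort 5 + 2 + 7 + 9 = 23 ≤ 27, user value 11 + 14 + 9 + 14 = 48.
No other feasible combination does better.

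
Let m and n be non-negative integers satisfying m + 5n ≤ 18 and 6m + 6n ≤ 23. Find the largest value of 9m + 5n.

The continuous relaxation peaks at (3.83, 0) with value 34.50; rounding to a feasible lattice point costs some objective.
(m,n)=(3,0) is feasible, giving 27.
(m,n)=(2,1) is feasible, giving 23.
(m,n)=(2,0) is feasible, giving 18.
No feasible integer point exceeds 27.

27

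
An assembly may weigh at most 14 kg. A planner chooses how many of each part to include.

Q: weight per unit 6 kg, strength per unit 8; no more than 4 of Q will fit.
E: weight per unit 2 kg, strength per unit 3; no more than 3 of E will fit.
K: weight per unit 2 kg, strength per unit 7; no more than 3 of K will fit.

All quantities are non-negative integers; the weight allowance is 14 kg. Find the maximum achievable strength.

Take 1×Q, 1×E, and 3×K: weight 14 ≤ 14, strength 1·8 + 1·3 + 3·7 = 32.
K has the best ratio (7/2) and is taken to its limit of 3; remaining capacity is filled optimally with the others.

32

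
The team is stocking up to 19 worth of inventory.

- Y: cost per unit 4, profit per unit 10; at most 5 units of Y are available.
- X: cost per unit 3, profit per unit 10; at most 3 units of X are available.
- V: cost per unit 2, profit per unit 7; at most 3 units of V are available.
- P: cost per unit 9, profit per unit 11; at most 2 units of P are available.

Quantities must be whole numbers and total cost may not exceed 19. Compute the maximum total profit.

61

1×Y, 3×X, and 3×V: cost 19 ≤ 19, profit 1·10 + 3·10 + 3·7 = 61.
2×Y, 3×X, and 1×V: cost 19 ≤ 19, profit 2·10 + 3·10 + 1·7 = 57.
Best is 61.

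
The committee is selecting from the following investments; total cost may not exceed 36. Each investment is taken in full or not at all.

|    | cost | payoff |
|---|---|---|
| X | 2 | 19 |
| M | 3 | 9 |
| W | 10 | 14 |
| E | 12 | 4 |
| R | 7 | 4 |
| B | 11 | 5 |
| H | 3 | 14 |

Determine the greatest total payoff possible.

65

Treat it as a binary knapsack problem.
X + M + W + R + B + H: cost 2 + 3 + 10 + 7 + 11 + 3 = 36 ≤ 36, payoff 19 + 9 + 14 + 4 + 5 + 14 = 65.
X + M + W + B + H: cost 2 + 3 + 10 + 11 + 3 = 29 ≤ 36, payoff 19 + 9 + 14 + 5 + 14 = 61.
Best is X, M, W, R, B, and H with total payoff 65.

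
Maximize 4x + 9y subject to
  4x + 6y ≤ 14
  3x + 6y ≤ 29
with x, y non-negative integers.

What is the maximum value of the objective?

Relaxing integrality, the LP optimum is 21.00 at (x,y) = (0, 2.33), which is not an integer point.
(x,y)=(0,2): 4·0+6·2=12≤14, 3·0+6·2=12≤29, objective 18.
(x,y)=(1,1): 4·1+6·1=10≤14, 3·1+6·1=9≤29, objective 13.
(x,y)=(0,1): 4·0+6·1=6≤14, 3·0+6·1=6≤29, objective 9.
Maximum is 18 at (x,y)=(0,2).

18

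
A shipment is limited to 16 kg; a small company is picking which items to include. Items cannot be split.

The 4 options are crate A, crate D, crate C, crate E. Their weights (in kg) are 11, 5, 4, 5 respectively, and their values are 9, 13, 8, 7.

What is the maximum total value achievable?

crate D + crate C + crate E: weight 5 + 4 + 5 = 14 ≤ 16, value 13 + 8 + 7 = 28.
crate A + crate D: weight 11 + 5 = 16 ≤ 16, value 9 + 13 = 22.
Best is crate D, crate C, and crate E with total value 28.

28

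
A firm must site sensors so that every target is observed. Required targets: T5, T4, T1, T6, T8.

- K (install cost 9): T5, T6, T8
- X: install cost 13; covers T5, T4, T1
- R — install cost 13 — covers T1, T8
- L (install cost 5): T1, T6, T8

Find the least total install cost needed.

18

Choose X and L: together they cover T5, T4, T1, T6, T8 — every target.
Total install cost: 13 + 5 = 18.
No cover costs less than 18.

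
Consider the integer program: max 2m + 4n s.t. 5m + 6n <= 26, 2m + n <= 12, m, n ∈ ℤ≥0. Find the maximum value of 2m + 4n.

(m,n)=(0,4) is feasible, giving 16.
(m,n)=(1,3) is feasible, giving 14.
(m,n)=(0,3) is feasible, giving 12.
Maximum is 16 at (m,n)=(0,4).

16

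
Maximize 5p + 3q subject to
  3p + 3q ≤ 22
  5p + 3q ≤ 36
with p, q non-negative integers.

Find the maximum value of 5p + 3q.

35

(p,q)=(7,0): 3·7+3·0=21≤22, 5·7+3·0=35≤36, objective 35.
(p,q)=(6,1): 3·6+3·1=21≤22, 5·6+3·1=33≤36, objective 33.
(p,q)=(6,0): 3·6+3·0=18≤22, 5·6+3·0=30≤36, objective 30.
No feasible integer point exceeds 35.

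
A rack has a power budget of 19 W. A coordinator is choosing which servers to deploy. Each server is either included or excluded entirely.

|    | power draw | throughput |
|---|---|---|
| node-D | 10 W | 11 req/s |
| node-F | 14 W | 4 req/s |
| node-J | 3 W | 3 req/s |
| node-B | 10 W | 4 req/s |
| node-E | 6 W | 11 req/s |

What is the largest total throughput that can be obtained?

This is a 0-1 knapsack instance.
Take node-D, node-J, and node-E: power draw 10 + 3 + 6 = 19 ≤ 19, throughput 11 + 3 + 11 = 25.
No other feasible combination does better.

25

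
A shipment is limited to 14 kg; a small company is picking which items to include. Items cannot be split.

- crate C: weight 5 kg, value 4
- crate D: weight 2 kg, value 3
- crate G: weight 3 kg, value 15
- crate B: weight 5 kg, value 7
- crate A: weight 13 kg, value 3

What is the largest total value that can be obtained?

Take crate C, crate G, and crate B: weight 5 + 3 + 5 = 13 ≤ 14, value 4 + 15 + 7 = 26.
No other feasible combination does better.

26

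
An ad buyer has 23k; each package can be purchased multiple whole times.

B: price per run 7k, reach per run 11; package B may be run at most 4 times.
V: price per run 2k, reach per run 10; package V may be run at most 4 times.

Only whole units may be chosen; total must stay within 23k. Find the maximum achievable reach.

Take 2×B and 4×V: price 22 ≤ 23, reach 2·11 + 4·10 = 62.
V has the best ratio (10/2) and is taken to its limit of 4; remaining capacity is filled optimally with the others.

62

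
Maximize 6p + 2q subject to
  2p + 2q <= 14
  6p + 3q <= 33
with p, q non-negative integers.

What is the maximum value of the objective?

32

The continuous relaxation peaks at (5.5, 0) with value 33.00; rounding to a feasible lattice point costs some objective.
(p,q)=(5,1): 2·5+2·1=12≤14, 6·5+3·1=33≤33, objective 32.
(p,q)=(5,0): 2·5+2·0=10≤14, 6·5+3·0=30≤33, objective 30.
(p,q)=(4,2): 2·4+2·2=12≤14, 6·4+3·2=30≤33, objective 28.
The best lattice point is (5,1), giving 32.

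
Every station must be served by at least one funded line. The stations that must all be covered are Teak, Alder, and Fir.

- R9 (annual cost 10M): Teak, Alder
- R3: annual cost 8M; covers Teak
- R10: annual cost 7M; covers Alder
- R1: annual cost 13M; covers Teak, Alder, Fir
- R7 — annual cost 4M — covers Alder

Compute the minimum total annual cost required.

13

The greedy cost-per-new-station heuristic would pick R7 and R1 for 17, but a cheaper cover exists.
R1 alone covers Teak, Alder, Fir — every station.
Total annual cost: 13.
No cover costs less than 13.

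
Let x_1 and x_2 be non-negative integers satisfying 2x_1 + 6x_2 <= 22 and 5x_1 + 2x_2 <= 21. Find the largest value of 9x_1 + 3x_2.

36

(x_1,x_2)=(4,0): 2·4+6·0=8≤22, 5·4+2·0=20≤21, objective 36.
(x_1,x_2)=(3,1): 2·3+6·1=12≤22, 5·3+2·1=17≤21, objective 30.
No feasible integer point exceeds 36.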